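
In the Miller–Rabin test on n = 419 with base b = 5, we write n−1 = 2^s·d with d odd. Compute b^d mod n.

1

419 − 1 = 418 = 2^1 · 209, so d = 209.
5^1 ≡ 5 (mod 419)
5^2 ≡ 5^2 = 25 ≡ 25 (mod 419)
5^4 ≡ 25^2 = 625 ≡ 206 (mod 419)
5^8 ≡ 206^2 = 42436 ≡ 117 (mod 419)
5^16 ≡ 117^2 = 13689 ≡ 281 (mod 419)
5^32 ≡ 281^2 = 78961 ≡ 189 (mod 419)
5^64 ≡ 189^2 = 35721 ≡ 106 (mod 419)
5^128 ≡ 106^2 = 11236 ≡ 342 (mod 419)
209 = 128 + 64 + 16 + 1 in binary powers of 2.
So 5^209 ≡ 342 · 106 · 281 · 5 ≡ 1 (mod 419).
Since 5^d ≡ 1 (mod 419), base 5 does not prove 419 composite.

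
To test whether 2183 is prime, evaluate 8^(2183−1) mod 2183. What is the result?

8^1 ≡ 8 (mod 2183)
8^2 ≡ 8^2 = 64 ≡ 64 (mod 2183)
8^4 ≡ 64^2 = 4096 ≡ 1913 (mod 2183)
8^8 ≡ 1913^2 = 3659569 ≡ 861 (mod 2183)
8^16 ≡ 861^2 = 741321 ≡ 1284 (mod 2183)
8^32 ≡ 1284^2 = 1648656 ≡ 491 (mod 2183)
8^64 ≡ 491^2 = 241081 ≡ 951 (mod 2183)
8^128 ≡ 951^2 = 904401 ≡ 639 (mod 2183)
8^256 ≡ 639^2 = 408321 ≡ 100 (mod 2183)
8^512 ≡ 100^2 = 10000 ≡ 1268 (mod 2183)
8^1024 ≡ 1268^2 = 1607824 ≡ 1136 (mod 2183)
8^2048 ≡ 1136^2 = 1290496 ≡ 343 (mod 2183)
2182 = 2048 + 128 + 4 + 2 in binary powers of 2.
So 8^2182 ≡ 343 · 639 · 1913 · 64 ≡ 2009 (mod 2183).
Since 2009 ≠ 1, base 8 is a Fermat witness: 2183 is composite.

2009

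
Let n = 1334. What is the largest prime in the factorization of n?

1334 = 2 · 667
667 = 23 · 29
29 is prime.
So 1334 = 2 · 23 · 29; the largest prime factor is 29.

29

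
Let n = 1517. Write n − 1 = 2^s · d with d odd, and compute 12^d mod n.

1517 − 1 = 1516 = 2^2 · 379, so d = 379.
12^1 ≡ 12 (mod 1517)
12^2 ≡ 12^2 = 144 ≡ 144 (mod 1517)
12^4 ≡ 144^2 = 20736 ≡ 1015 (mod 1517)
12^8 ≡ 1015^2 = 1030225 ≡ 182 (mod 1517)
12^16 ≡ 182^2 = 33124 ≡ 1267 (mod 1517)
12^32 ≡ 1267^2 = 1605289 ≡ 303 (mod 1517)
12^64 ≡ 303^2 = 91809 ≡ 789 (mod 1517)
12^128 ≡ 789^2 = 622521 ≡ 551 (mod 1517)
12^256 ≡ 551^2 = 303601 ≡ 201 (mod 1517)
379 = 256 + 64 + 32 + 16 + 8 + 2 + 1 in binary powers of 2.
So 12^379 ≡ 201 · 789 · 303 · 1267 · 182 · 144 · 12 ≡ 345 (mod 1517).
Squaring chain: 345 → 699; never reaches −1, so base 12 is a Miller–Rabin witness that 1517 is composite.

345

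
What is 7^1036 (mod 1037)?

931

7^1 ≡ 7 (mod 1037)
7^2 ≡ 7^2 = 49 ≡ 49 (mod 1037)
7^4 ≡ 49^2 = 2401 ≡ 327 (mod 1037)
7^8 ≡ 327^2 = 106929 ≡ 118 (mod 1037)
7^16 ≡ 118^2 = 13924 ≡ 443 (mod 1037)
7^32 ≡ 443^2 = 196249 ≡ 256 (mod 1037)
7^64 ≡ 256^2 = 65536 ≡ 205 (mod 1037)
7^128 ≡ 205^2 = 42025 ≡ 545 (mod 1037)
7^256 ≡ 545^2 = 297025 ≡ 443 (mod 1037)
7^512 ≡ 443^2 = 196249 ≡ 256 (mod 1037)
7^1024 ≡ 256^2 = 65536 ≡ 205 (mod 1037)
1036 = 1024 + 8 + 4 in binary powers of 2.
So 7^1036 ≡ 205 · 118 · 327 ≡ 931 (mod 1037).
Since 931 ≠ 1, base 7 is a Fermat witness: 1037 is composite.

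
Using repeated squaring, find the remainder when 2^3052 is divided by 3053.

2968

2^1 ≡ 2 (mod 3053)
2^2 ≡ 2^2 = 4 ≡ 4 (mod 3053)
2^4 ≡ 4^2 = 16 ≡ 16 (mod 3053)
2^8 ≡ 16^2 = 256 ≡ 256 (mod 3053)
2^16 ≡ 256^2 = 65536 ≡ 1423 (mod 3053)
2^32 ≡ 1423^2 = 2024929 ≡ 790 (mod 3053)
2^64 ≡ 790^2 = 624100 ≡ 1288 (mod 3053)
2^128 ≡ 1288^2 = 1658944 ≡ 1165 (mod 3053)
2^256 ≡ 1165^2 = 1357225 ≡ 1693 (mod 3053)
2^512 ≡ 1693^2 = 2866249 ≡ 2535 (mod 3053)
2^1024 ≡ 2535^2 = 6426225 ≡ 2713 (mod 3053)
2^2048 ≡ 2713^2 = 7360369 ≡ 2639 (mod 3053)
3052 = 2048 + 512 + 256 + 128 + 64 + 32 + 8 + 4 in binary powers of 2.
So 2^3052 ≡ 2639 · 2535 · 1693 · 1165 · 1288 · 790 · 256 · 16 ≡ 2968 (mod 3053).
Since 2968 ≠ 1, base 2 is a Fermat witness: 3053 is composite.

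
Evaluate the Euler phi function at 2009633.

1960848

Factor: 2009633 = 103 · 109 · 179.
φ(2009633) = (103−1) · (109−1) · (179−1) = 102 · 108 · 178 = 1960848.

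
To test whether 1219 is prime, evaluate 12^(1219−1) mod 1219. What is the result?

12^1 ≡ 12 (mod 1219)
12^2 ≡ 12^2 = 144 ≡ 144 (mod 1219)
12^4 ≡ 144^2 = 20736 ≡ 13 (mod 1219)
12^8 ≡ 13^2 = 169 ≡ 169 (mod 1219)
12^16 ≡ 169^2 = 28561 ≡ 524 (mod 1219)
12^32 ≡ 524^2 = 274576 ≡ 301 (mod 1219)
12^64 ≡ 301^2 = 90601 ≡ 395 (mod 1219)
12^128 ≡ 395^2 = 156025 ≡ 1212 (mod 1219)
12^256 ≡ 1212^2 = 1468944 ≡ 49 (mod 1219)
12^512 ≡ 49^2 = 2401 ≡ 1182 (mod 1219)
12^1024 ≡ 1182^2 = 1397124 ≡ 150 (mod 1219)
1218 = 1024 + 128 + 64 + 2 in binary powers of 2.
So 12^1218 ≡ 150 · 1212 · 395 · 144 ≡ 905 (mod 1219).
Since 905 ≠ 1, base 12 is a Fermat witness: 1219 is composite.

905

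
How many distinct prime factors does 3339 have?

3339 = 3^2 · 371
371 = 7 · 53
3339 = 3^2 · 7 · 53, which has 3 distinct prime factors.

3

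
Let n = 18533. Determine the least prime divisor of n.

43

18533 is odd.
Digit sum 20, not divisible by 3.
Ends in 3: not divisible by 5.
7: 18533 = 7·2647 + 4
11: 18533 = 11·1684 + 9
13: 18533 = 13·1425 + 8
17: 18533 = 17·1090 + 3
19: 18533 = 19·975 + 8
23: 18533 = 23·805 + 18
29: 18533 = 29·639 + 2
31: 18533 = 31·597 + 26
37: 18533 = 37·500 + 33
41: 18533 = 41·452 + 1
43: 18533 = 43·431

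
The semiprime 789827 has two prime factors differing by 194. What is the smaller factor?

797

Since p = q + 194, we have 789827 = q(q + 194), so q² + 194q − 789827 = 0.
Discriminant: 194² + 4·789827 = 37636 + 3159308 = 3196944; √3196944 = 1788.
q = (−194 + 1788)/2 = 797, and p = q + 194 = 991.
Check: 797 · 991 = 789827.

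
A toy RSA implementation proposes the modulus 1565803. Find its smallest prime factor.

37

1565803 is odd.
Digit sum 28, not divisible by 3.
Ends in 3: not divisible by 5.
7: 1565803 = 7·223686 + 1
11: 1565803 = 11·142345 + 8
13: 1565803 = 13·120446 + 5
17: 1565803 = 17·92106 + 1
19: 1565803 = 19·82410 + 13
23: 1565803 = 23·68078 + 9
29: 1565803 = 29·53993 + 6
31: 1565803 = 31·50509 + 24
37: 1565803 = 37·42319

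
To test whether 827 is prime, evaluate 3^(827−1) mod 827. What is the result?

3^1 ≡ 3 (mod 827)
3^2 ≡ 3^2 = 9 ≡ 9 (mod 827)
3^4 ≡ 9^2 = 81 ≡ 81 (mod 827)
3^8 ≡ 81^2 = 6561 ≡ 772 (mod 827)
3^16 ≡ 772^2 = 595984 ≡ 544 (mod 827)
3^32 ≡ 544^2 = 295936 ≡ 697 (mod 827)
3^64 ≡ 697^2 = 485809 ≡ 360 (mod 827)
3^128 ≡ 360^2 = 129600 ≡ 588 (mod 827)
3^256 ≡ 588^2 = 345744 ≡ 58 (mod 827)
3^512 ≡ 58^2 = 3364 ≡ 56 (mod 827)
826 = 512 + 256 + 32 + 16 + 8 + 2 in binary powers of 2.
So 3^826 ≡ 56 · 58 · 697 · 544 · 772 · 9 ≡ 1 (mod 827).
Since the result is 1, base 3 gives no evidence that 827 is composite.

1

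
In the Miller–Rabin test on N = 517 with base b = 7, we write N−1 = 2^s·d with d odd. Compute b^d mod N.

316

517 − 1 = 516 = 2^2 · 129, so d = 129.
7^1 ≡ 7 (mod 517)
7^2 ≡ 7^2 = 49 ≡ 49 (mod 517)
7^4 ≡ 49^2 = 2401 ≡ 333 (mod 517)
7^8 ≡ 333^2 = 110889 ≡ 251 (mod 517)
7^16 ≡ 251^2 = 63001 ≡ 444 (mod 517)
7^32 ≡ 444^2 = 197136 ≡ 159 (mod 517)
7^64 ≡ 159^2 = 25281 ≡ 465 (mod 517)
7^128 ≡ 465^2 = 216225 ≡ 119 (mod 517)
129 = 128 + 1 in binary powers of 2.
So 7^129 ≡ 119 · 7 ≡ 316 (mod 517).
Squaring chain: 316 → 75; never reaches −1, so base 7 is a Miller–Rabin witness that 517 is composite.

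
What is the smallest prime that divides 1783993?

29

1783993 is odd.
Digit sum 40, not divisible by 3.
Ends in 3: not divisible by 5.
7: 1783993 = 7·254856 + 1
11: 1783993 = 11·162181 + 2
13: 1783993 = 13·137230 + 3
17: 1783993 = 17·104940 + 13
19: 1783993 = 19·93894 + 7
23: 1783993 = 23·77564 + 21
29: 1783993 = 29·61517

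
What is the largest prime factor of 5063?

83

5063 = 61 · 83
83 is prime.
So 5063 = 61 · 83; the largest prime factor is 83.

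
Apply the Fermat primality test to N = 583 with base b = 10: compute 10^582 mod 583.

10^1 ≡ 10 (mod 583)
10^2 ≡ 10^2 = 100 ≡ 100 (mod 583)
10^4 ≡ 100^2 = 10000 ≡ 89 (mod 583)
10^8 ≡ 89^2 = 7921 ≡ 342 (mod 583)
10^16 ≡ 342^2 = 116964 ≡ 364 (mod 583)
10^32 ≡ 364^2 = 132496 ≡ 155 (mod 583)
10^64 ≡ 155^2 = 24025 ≡ 122 (mod 583)
10^128 ≡ 122^2 = 14884 ≡ 309 (mod 583)
10^256 ≡ 309^2 = 95481 ≡ 452 (mod 583)
10^512 ≡ 452^2 = 204304 ≡ 254 (mod 583)
582 = 512 + 64 + 4 + 2 in binary powers of 2.
So 10^582 ≡ 254 · 122 · 89 · 100 ≡ 386 (mod 583).
Since 386 ≠ 1, base 10 is a Fermat witness: 583 is composite.

386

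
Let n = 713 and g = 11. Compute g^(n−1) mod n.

514

11^1 ≡ 11 (mod 713)
11^2 ≡ 11^2 = 121 ≡ 121 (mod 713)
11^4 ≡ 121^2 = 14641 ≡ 381 (mod 713)
11^8 ≡ 381^2 = 145161 ≡ 422 (mod 713)
11^16 ≡ 422^2 = 178084 ≡ 547 (mod 713)
11^32 ≡ 547^2 = 299209 ≡ 462 (mod 713)
11^64 ≡ 462^2 = 213444 ≡ 257 (mod 713)
11^128 ≡ 257^2 = 66049 ≡ 453 (mod 713)
11^256 ≡ 453^2 = 205209 ≡ 578 (mod 713)
11^512 ≡ 578^2 = 334084 ≡ 400 (mod 713)
712 = 512 + 128 + 64 + 8 in binary powers of 2.
So 11^712 ≡ 400 · 453 · 257 · 422 ≡ 514 (mod 713).
Since 514 ≠ 1, base 11 is a Fermat witness: 713 is composite.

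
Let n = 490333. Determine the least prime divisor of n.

19

490333 is odd.
Digit sum 22, not divisible by 3.
Ends in 3: not divisible by 5.
7: 490333 = 7·70047 + 4
11: 490333 = 11·44575 + 8
13: 490333 = 13·37717 + 12
17: 490333 = 17·28843 + 2
19: 490333 = 19·25807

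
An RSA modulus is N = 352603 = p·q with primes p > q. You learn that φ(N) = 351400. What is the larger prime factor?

701

φ(n) = (p−1)(q−1) = n − (p+q) + 1, so p + q = 352603 − 351400 + 1 = 1204.
p and q are the roots of t² − 1204t + 352603 = 0.
Discriminant: 1204² − 4·352603 = 1449616 − 1410412 = 39204; √39204 = 198.
q = (1204 − 198)/2 = 503, p = (1204 + 198)/2 = 701.
Check: 503 · 701 = 352603.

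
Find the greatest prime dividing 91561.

79

91561 = 19 · 4819
4819 = 61 · 79
79 is prime.
So 91561 = 19 · 61 · 79; the largest prime factor is 79.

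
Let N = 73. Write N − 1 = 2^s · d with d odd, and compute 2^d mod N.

73 − 1 = 72 = 2^3 · 9, so d = 9.
2^1 ≡ 2 (mod 73)
2^2 ≡ 2^2 = 4 ≡ 4 (mod 73)
2^4 ≡ 4^2 = 16 ≡ 16 (mod 73)
2^8 ≡ 16^2 = 256 ≡ 37 (mod 73)
9 = 8 + 1 in binary powers of 2.
So 2^9 ≡ 37 · 2 ≡ 1 (mod 73).
Since 2^d ≡ 1 (mod 73), base 2 does not prove 73 composite.

1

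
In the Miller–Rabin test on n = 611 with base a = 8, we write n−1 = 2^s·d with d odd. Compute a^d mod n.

307

611 − 1 = 610 = 2^1 · 305, so d = 305.
8^1 ≡ 8 (mod 611)
8^2 ≡ 8^2 = 64 ≡ 64 (mod 611)
8^4 ≡ 64^2 = 4096 ≡ 430 (mod 611)
8^8 ≡ 430^2 = 184900 ≡ 378 (mod 611)
8^16 ≡ 378^2 = 142884 ≡ 521 (mod 611)
8^32 ≡ 521^2 = 271441 ≡ 157 (mod 611)
8^64 ≡ 157^2 = 24649 ≡ 209 (mod 611)
8^128 ≡ 209^2 = 43681 ≡ 300 (mod 611)
8^256 ≡ 300^2 = 90000 ≡ 183 (mod 611)
305 = 256 + 32 + 16 + 1 in binary powers of 2.
So 8^305 ≡ 183 · 157 · 521 · 8 ≡ 307 (mod 611).
Squaring chain: 307; never reaches −1, so base 8 is a Miller–Rabin witness that 611 is composite.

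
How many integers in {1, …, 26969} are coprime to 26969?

26640

Factor: 26969 = 149 · 181.
φ(26969) = (149−1) · (181−1) = 148 · 180 = 26640.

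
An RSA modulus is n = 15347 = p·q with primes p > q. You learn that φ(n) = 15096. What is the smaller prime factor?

103

φ(n) = (p−1)(q−1) = n − (p+q) + 1, so p + q = 15347 − 15096 + 1 = 252.
p and q are the roots of t² − 252t + 15347 = 0.
Discriminant: 252² − 4·15347 = 63504 − 61388 = 2116; √2116 = 46.
q = (252 − 46)/2 = 103, p = (252 + 46)/2 = 149.
Check: 103 · 149 = 15347.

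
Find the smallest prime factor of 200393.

19

200393 is odd.
Digit sum 17, not divisible by 3.
Ends in 3: not divisible by 5.
7: 200393 = 7·28627 + 4
11: 200393 = 11·18217 + 6
13: 200393 = 13·15414 + 11
17: 200393 = 17·11787 + 14
19: 200393 = 19·10547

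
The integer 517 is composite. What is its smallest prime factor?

517 is odd.
Digit sum 13, not divisible by 3.
Ends in 7: not divisible by 5.
7: 517 = 7·73 + 6
11: 517 = 11·47

11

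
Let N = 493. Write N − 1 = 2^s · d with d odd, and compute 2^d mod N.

76

493 − 1 = 492 = 2^2 · 123, so d = 123.
2^1 ≡ 2 (mod 493)
2^2 ≡ 2^2 = 4 ≡ 4 (mod 493)
2^4 ≡ 4^2 = 16 ≡ 16 (mod 493)
2^8 ≡ 16^2 = 256 ≡ 256 (mod 493)
2^16 ≡ 256^2 = 65536 ≡ 460 (mod 493)
2^32 ≡ 460^2 = 211600 ≡ 103 (mod 493)
2^64 ≡ 103^2 = 10609 ≡ 256 (mod 493)
123 = 64 + 32 + 16 + 8 + 2 + 1 in binary powers of 2.
So 2^123 ≡ 256 · 103 · 460 · 256 · 4 · 2 ≡ 76 (mod 493).
Squaring chain: 76 → 353; never reaches −1, so base 2 is a Miller–Rabin witness that 493 is composite.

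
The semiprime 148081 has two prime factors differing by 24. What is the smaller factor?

Since p = q + 24, we have 148081 = q(q + 24), so q² + 24q − 148081 = 0.
Discriminant: 24² + 4·148081 = 576 + 592324 = 592900; √592900 = 770.
q = (−24 + 770)/2 = 373, and p = q + 24 = 397.
Check: 373 · 397 = 148081.

373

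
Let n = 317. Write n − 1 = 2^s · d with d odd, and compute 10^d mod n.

317 − 1 = 316 = 2^2 · 79, so d = 79.
10^1 ≡ 10 (mod 317)
10^2 ≡ 10^2 = 100 ≡ 100 (mod 317)
10^4 ≡ 100^2 = 10000 ≡ 173 (mod 317)
10^8 ≡ 173^2 = 29929 ≡ 131 (mod 317)
10^16 ≡ 131^2 = 17161 ≡ 43 (mod 317)
10^32 ≡ 43^2 = 1849 ≡ 264 (mod 317)
10^64 ≡ 264^2 = 69696 ≡ 273 (mod 317)
79 = 64 + 8 + 4 + 2 + 1 in binary powers of 2.
So 10^79 ≡ 273 · 131 · 173 · 100 · 10 ≡ 1 (mod 317).
Since 10^d ≡ 1 (mod 317), base 10 does not prove 317 composite.

1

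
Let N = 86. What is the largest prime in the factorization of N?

86 = 2 · 43
43 is prime.
So 86 = 2 · 43; the largest prime factor is 43.

43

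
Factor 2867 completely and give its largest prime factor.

2867 = 47 · 61
61 is prime.
So 2867 = 47 · 61; the largest prime factor is 61.

61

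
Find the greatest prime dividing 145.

29

145 = 5 · 29
29 is prime.
So 145 = 5 · 29; the largest prime factor is 29.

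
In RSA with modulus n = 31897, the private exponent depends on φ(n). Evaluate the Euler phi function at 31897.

31540

Factor: 31897 = 167 · 191.
φ(31897) = (167−1) · (191−1) = 166 · 190 = 31540.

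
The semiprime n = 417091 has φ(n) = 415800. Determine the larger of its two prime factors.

661

φ(n) = (p−1)(q−1) = n − (p+q) + 1, so p + q = 417091 − 415800 + 1 = 1292.
p and q are the roots of t² − 1292t + 417091 = 0.
Discriminant: 1292² − 4·417091 = 1669264 − 1668364 = 900; √900 = 30.
q = (1292 − 30)/2 = 631, p = (1292 + 30)/2 = 661.
Check: 631 · 661 = 417091.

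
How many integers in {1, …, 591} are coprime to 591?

392

Factor: 591 = 3 · 197.
φ(591) = (3−1) · (197−1) = 2 · 196 = 392.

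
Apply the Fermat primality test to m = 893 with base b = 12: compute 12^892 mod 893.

12^1 ≡ 12 (mod 893)
12^2 ≡ 12^2 = 144 ≡ 144 (mod 893)
12^4 ≡ 144^2 = 20736 ≡ 197 (mod 893)
12^8 ≡ 197^2 = 38809 ≡ 410 (mod 893)
12^16 ≡ 410^2 = 168100 ≡ 216 (mod 893)
12^32 ≡ 216^2 = 46656 ≡ 220 (mod 893)
12^64 ≡ 220^2 = 48400 ≡ 178 (mod 893)
12^128 ≡ 178^2 = 31684 ≡ 429 (mod 893)
12^256 ≡ 429^2 = 184041 ≡ 83 (mod 893)
12^512 ≡ 83^2 = 6889 ≡ 638 (mod 893)
892 = 512 + 256 + 64 + 32 + 16 + 8 + 4 in binary powers of 2.
So 12^892 ≡ 638 · 83 · 178 · 220 · 216 · 410 · 197 ≡ 178 (mod 893).
Since 178 ≠ 1, base 12 is a Fermat witness: 893 is composite.

178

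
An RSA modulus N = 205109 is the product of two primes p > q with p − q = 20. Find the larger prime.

463

Since p = q + 20, we have 205109 = q(q + 20), so q² + 20q − 205109 = 0.
Discriminant: 20² + 4·205109 = 400 + 820436 = 820836; √820836 = 906.
q = (−20 + 906)/2 = 443, and p = q + 20 = 463.
Check: 443 · 463 = 205109.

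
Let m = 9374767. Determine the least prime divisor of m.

83

9374767 is odd.
Digit sum 43, not divisible by 3.
Ends in 7: not divisible by 5.
7: 9374767 = 7·1339252 + 3
11: 9374767 = 11·852251 + 6
13: 9374767 = 13·721135 + 12
17: 9374767 = 17·551456 + 15
19: 9374767 = 19·493408 + 15
23: 9374767 = 23·407598 + 13
29: 9374767 = 29·323267 + 24
31: 9374767 = 31·302411 + 26
37: 9374767 = 37·253372 + 3
41: 9374767 = 41·228652 + 35
43: 9374767 = 43·218017 + 36
47: 9374767 = 47·199463 + 6
53: 9374767 = 53·176882 + 21
59: 9374767 = 59·158894 + 21
61: 9374767 = 61·153684 + 43
67: 9374767 = 67·139921 + 60
71: 9374767 = 71·132038 + 69
73: 9374767 = 73·128421 + 34
79: 9374767 = 79·118667 + 74
83: 9374767 = 83·112949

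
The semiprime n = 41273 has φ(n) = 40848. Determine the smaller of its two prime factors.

149

φ(n) = (p−1)(q−1) = n − (p+q) + 1, so p + q = 41273 − 40848 + 1 = 426.
p and q are the roots of t² − 426t + 41273 = 0.
Discriminant: 426² − 4·41273 = 181476 − 165092 = 16384; √16384 = 128.
q = (426 − 128)/2 = 149, p = (426 + 128)/2 = 277.
Check: 149 · 277 = 41273.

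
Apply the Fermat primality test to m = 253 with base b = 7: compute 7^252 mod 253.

7^1 ≡ 7 (mod 253)
7^2 ≡ 7^2 = 49 ≡ 49 (mod 253)
7^4 ≡ 49^2 = 2401 ≡ 124 (mod 253)
7^8 ≡ 124^2 = 15376 ≡ 196 (mod 253)
7^16 ≡ 196^2 = 38416 ≡ 213 (mod 253)
7^32 ≡ 213^2 = 45369 ≡ 82 (mod 253)
7^64 ≡ 82^2 = 6724 ≡ 146 (mod 253)
7^128 ≡ 146^2 = 21316 ≡ 64 (mod 253)
252 = 128 + 64 + 32 + 16 + 8 + 4 in binary powers of 2.
So 7^252 ≡ 64 · 146 · 82 · 213 · 196 · 124 ≡ 82 (mod 253).
Since 82 ≠ 1, base 7 is a Fermat witness: 253 is composite.

82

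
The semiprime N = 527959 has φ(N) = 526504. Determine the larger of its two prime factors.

773

φ(n) = (p−1)(q−1) = n − (p+q) + 1, so p + q = 527959 − 526504 + 1 = 1456.
p and q are the roots of t² − 1456t + 527959 = 0.
Discriminant: 1456² − 4·527959 = 2119936 − 2111836 = 8100; √8100 = 90.
q = (1456 − 90)/2 = 683, p = (1456 + 90)/2 = 773.
Check: 683 · 773 = 527959.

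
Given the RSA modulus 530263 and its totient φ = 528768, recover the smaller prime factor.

φ(n) = (p−1)(q−1) = n − (p+q) + 1, so p + q = 530263 − 528768 + 1 = 1496.
p and q are the roots of t² − 1496t + 530263 = 0.
Discriminant: 1496² − 4·530263 = 2238016 − 2121052 = 116964; √116964 = 342.
q = (1496 − 342)/2 = 577, p = (1496 + 342)/2 = 919.
Check: 577 · 919 = 530263.

577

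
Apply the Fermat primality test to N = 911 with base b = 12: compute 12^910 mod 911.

1

12^1 ≡ 12 (mod 911)
12^2 ≡ 12^2 = 144 ≡ 144 (mod 911)
12^4 ≡ 144^2 = 20736 ≡ 694 (mod 911)
12^8 ≡ 694^2 = 481636 ≡ 628 (mod 911)
12^16 ≡ 628^2 = 394384 ≡ 832 (mod 911)
12^32 ≡ 832^2 = 692224 ≡ 775 (mod 911)
12^64 ≡ 775^2 = 600625 ≡ 276 (mod 911)
12^128 ≡ 276^2 = 76176 ≡ 563 (mod 911)
12^256 ≡ 563^2 = 316969 ≡ 852 (mod 911)
12^512 ≡ 852^2 = 725904 ≡ 748 (mod 911)
910 = 512 + 256 + 128 + 8 + 4 + 2 in binary powers of 2.
So 12^910 ≡ 748 · 852 · 563 · 628 · 694 · 144 ≡ 1 (mod 911).
Since the result is 1, base 12 gives no evidence that 911 is composite.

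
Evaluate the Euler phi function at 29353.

29008

Factor: 29353 = 149 · 197.
φ(29353) = (149−1) · (197−1) = 148 · 196 = 29008.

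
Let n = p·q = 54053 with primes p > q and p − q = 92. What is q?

191

Since p = q + 92, we have 54053 = q(q + 92), so q² + 92q − 54053 = 0.
Discriminant: 92² + 4·54053 = 8464 + 216212 = 224676; √224676 = 474.
q = (−92 + 474)/2 = 191, and p = q + 92 = 283.
Check: 191 · 283 = 54053.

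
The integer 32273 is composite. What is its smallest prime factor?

32273 is odd.
Digit sum 17, not divisible by 3.
Ends in 3: not divisible by 5.
7: 32273 = 7·4610 + 3
11: 32273 = 11·2933 + 10
13: 32273 = 13·2482 + 7
17: 32273 = 17·1898 + 7
19: 32273 = 19·1698 + 11
23: 32273 = 23·1403 + 4
29: 32273 = 29·1112 + 25
31: 32273 = 31·1041 + 2
37: 32273 = 37·872 + 9
41: 32273 = 41·787 + 6
43: 32273 = 43·750 + 23
47: 32273 = 47·686 + 31
53: 32273 = 53·608 + 49
59: 32273 = 59·547

59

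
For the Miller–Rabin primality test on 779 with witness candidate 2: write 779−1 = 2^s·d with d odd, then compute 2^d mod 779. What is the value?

471

779 − 1 = 778 = 2^1 · 389, so d = 389.
2^1 ≡ 2 (mod 779)
2^2 ≡ 2^2 = 4 ≡ 4 (mod 779)
2^4 ≡ 4^2 = 16 ≡ 16 (mod 779)
2^8 ≡ 16^2 = 256 ≡ 256 (mod 779)
2^16 ≡ 256^2 = 65536 ≡ 100 (mod 779)
2^32 ≡ 100^2 = 10000 ≡ 652 (mod 779)
2^64 ≡ 652^2 = 425104 ≡ 549 (mod 779)
2^128 ≡ 549^2 = 301401 ≡ 707 (mod 779)
2^256 ≡ 707^2 = 499849 ≡ 510 (mod 779)
389 = 256 + 128 + 4 + 1 in binary powers of 2.
So 2^389 ≡ 510 · 707 · 16 · 2 ≡ 471 (mod 779).
Squaring chain: 471; never reaches −1, so base 2 is a Miller–Rabin witness that 779 is composite.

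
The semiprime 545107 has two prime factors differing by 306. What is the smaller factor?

601

Since p = q + 306, we have 545107 = q(q + 306), so q² + 306q − 545107 = 0.
Discriminant: 306² + 4·545107 = 93636 + 2180428 = 2274064; √2274064 = 1508.
q = (−306 + 1508)/2 = 601, and p = q + 306 = 907.
Check: 601 · 907 = 545107.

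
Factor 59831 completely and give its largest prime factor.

59831 = 19 · 3149
3149 = 47 · 67
67 is prime.
So 59831 = 19 · 47 · 67; the largest prime factor is 67.

67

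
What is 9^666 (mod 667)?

9^1 ≡ 9 (mod 667)
9^2 ≡ 9^2 = 81 ≡ 81 (mod 667)
9^4 ≡ 81^2 = 6561 ≡ 558 (mod 667)
9^8 ≡ 558^2 = 311364 ≡ 542 (mod 667)
9^16 ≡ 542^2 = 293764 ≡ 284 (mod 667)
9^32 ≡ 284^2 = 80656 ≡ 616 (mod 667)
9^64 ≡ 616^2 = 379456 ≡ 600 (mod 667)
9^128 ≡ 600^2 = 360000 ≡ 487 (mod 667)
9^256 ≡ 487^2 = 237169 ≡ 384 (mod 667)
9^512 ≡ 384^2 = 147456 ≡ 49 (mod 667)
666 = 512 + 128 + 16 + 8 + 2 in binary powers of 2.
So 9^666 ≡ 49 · 487 · 284 · 542 · 81 ≡ 49 (mod 667).
Since 49 ≠ 1, base 9 is a Fermat witness: 667 is composite.

49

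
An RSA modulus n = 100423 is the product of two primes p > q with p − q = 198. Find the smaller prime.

233

Since p = q + 198, we have 100423 = q(q + 198), so q² + 198q − 100423 = 0.
Discriminant: 198² + 4·100423 = 39204 + 401692 = 440896; √440896 = 664.
q = (−198 + 664)/2 = 233, and p = q + 198 = 431.
Check: 233 · 431 = 100423.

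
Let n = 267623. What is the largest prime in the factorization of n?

267623 = 31 · 8633
8633 = 89 · 97
97 is prime.
So 267623 = 31 · 89 · 97; the largest prime factor is 97.

97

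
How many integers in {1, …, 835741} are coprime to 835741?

808080

Factor: 835741 = 71 · 79 · 149.
φ(835741) = (71−1) · (79−1) · (149−1) = 70 · 78 · 148 = 808080.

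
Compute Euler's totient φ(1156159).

Factor: 1156159 = 41 · 163 · 173.
φ(1156159) = (41−1) · (163−1) · (173−1) = 40 · 162 · 172 = 1114560.

1114560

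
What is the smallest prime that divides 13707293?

13707293 is odd.
Digit sum 32, not divisible by 3.
Ends in 3: not divisible by 5.
7: 13707293 = 7·1958184 + 5
11: 13707293 = 11·1246117 + 6
13: 13707293 = 13·1054407 + 2
17: 13707293 = 17·806311 + 6
19: 13707293 = 19·721436 + 9
23: 13707293 = 23·595969 + 6
29: 13707293 = 29·472665 + 8
31: 13707293 = 31·442170 + 23
37: 13707293 = 37·370467 + 14
41: 13707293 = 41·334324 + 9
43: 13707293 = 43·318774 + 11
47: 13707293 = 47·291644 + 25
53: 13707293 = 53·258628 + 9
59: 13707293 = 59·232327

59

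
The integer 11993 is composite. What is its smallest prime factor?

67

11993 is odd.
Digit sum 23, not divisible by 3.
Ends in 3: not divisible by 5.
7: 11993 = 7·1713 + 2
11: 11993 = 11·1090 + 3
13: 11993 = 13·922 + 7
17: 11993 = 17·705 + 8
19: 11993 = 19·631 + 4
23: 11993 = 23·521 + 10
29: 11993 = 29·413 + 16
31: 11993 = 31·386 + 27
37: 11993 = 37·324 + 5
41: 11993 = 41·292 + 21
43: 11993 = 43·278 + 39
47: 11993 = 47·255 + 8
53: 11993 = 53·226 + 15
59: 11993 = 59·203 + 16
61: 11993 = 61·196 + 37
67: 11993 = 67·179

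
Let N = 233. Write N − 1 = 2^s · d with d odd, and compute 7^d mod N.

233 − 1 = 232 = 2^3 · 29, so d = 29.
7^1 ≡ 7 (mod 233)
7^2 ≡ 7^2 = 49 ≡ 49 (mod 233)
7^4 ≡ 49^2 = 2401 ≡ 71 (mod 233)
7^8 ≡ 71^2 = 5041 ≡ 148 (mod 233)
7^16 ≡ 148^2 = 21904 ≡ 2 (mod 233)
29 = 16 + 8 + 4 + 1 in binary powers of 2.
So 7^29 ≡ 2 · 148 · 71 · 7 ≡ 89 (mod 233).
Squaring chain: 89 → 232 → 1; reaches −1, so base 7 does not prove 233 composite.

89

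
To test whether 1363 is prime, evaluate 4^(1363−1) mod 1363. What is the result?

4^1 ≡ 4 (mod 1363)
4^2 ≡ 4^2 = 16 ≡ 16 (mod 1363)
4^4 ≡ 16^2 = 256 ≡ 256 (mod 1363)
4^8 ≡ 256^2 = 65536 ≡ 112 (mod 1363)
4^16 ≡ 112^2 = 12544 ≡ 277 (mod 1363)
4^32 ≡ 277^2 = 76729 ≡ 401 (mod 1363)
4^64 ≡ 401^2 = 160801 ≡ 1330 (mod 1363)
4^128 ≡ 1330^2 = 1768900 ≡ 1089 (mod 1363)
4^256 ≡ 1089^2 = 1185921 ≡ 111 (mod 1363)
4^512 ≡ 111^2 = 12321 ≡ 54 (mod 1363)
4^1024 ≡ 54^2 = 2916 ≡ 190 (mod 1363)
1362 = 1024 + 256 + 64 + 16 + 2 in binary powers of 2.
So 4^1362 ≡ 190 · 111 · 1330 · 277 · 16 ≡ 836 (mod 1363).
Since 836 ≠ 1, base 4 is a Fermat witness: 1363 is composite.

836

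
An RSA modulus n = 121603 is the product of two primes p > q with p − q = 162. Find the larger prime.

Since p = q + 162, we have 121603 = q(q + 162), so q² + 162q − 121603 = 0.
Discriminant: 162² + 4·121603 = 26244 + 486412 = 512656; √512656 = 716.
q = (−162 + 716)/2 = 277, and p = q + 162 = 439.
Check: 277 · 439 = 121603.

439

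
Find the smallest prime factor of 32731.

32731 is odd.
Digit sum 16, not divisible by 3.
Ends in 1: not divisible by 5.
7: 32731 = 7·4675 + 6
11: 32731 = 11·2975 + 6
13: 32731 = 13·2517 + 10
17: 32731 = 17·1925 + 6
19: 32731 = 19·1722 + 13
23: 32731 = 23·1423 + 2
29: 32731 = 29·1128 + 19
31: 32731 = 31·1055 + 26
37: 32731 = 37·884 + 23
41: 32731 = 41·798 + 13
43: 32731 = 43·761 + 8
47: 32731 = 47·696 + 19
53: 32731 = 53·617 + 30
59: 32731 = 59·554 + 45
61: 32731 = 61·536 + 35
67: 32731 = 67·488 + 35
71: 32731 = 71·461

71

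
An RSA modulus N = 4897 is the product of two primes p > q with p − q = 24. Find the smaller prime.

59

Since p = q + 24, we have 4897 = q(q + 24), so q² + 24q − 4897 = 0.
Discriminant: 24² + 4·4897 = 576 + 19588 = 20164; √20164 = 142.
q = (−24 + 142)/2 = 59, and p = q + 24 = 83.
Check: 59 · 83 = 4897.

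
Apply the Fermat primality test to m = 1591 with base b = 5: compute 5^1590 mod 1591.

5^1 ≡ 5 (mod 1591)
5^2 ≡ 5^2 = 25 ≡ 25 (mod 1591)
5^4 ≡ 25^2 = 625 ≡ 625 (mod 1591)
5^8 ≡ 625^2 = 390625 ≡ 830 (mod 1591)
5^16 ≡ 830^2 = 688900 ≡ 1588 (mod 1591)
5^32 ≡ 1588^2 = 2521744 ≡ 9 (mod 1591)
5^64 ≡ 9^2 = 81 ≡ 81 (mod 1591)
5^128 ≡ 81^2 = 6561 ≡ 197 (mod 1591)
5^256 ≡ 197^2 = 38809 ≡ 625 (mod 1591)
5^512 ≡ 625^2 = 390625 ≡ 830 (mod 1591)
5^1024 ≡ 830^2 = 688900 ≡ 1588 (mod 1591)
1590 = 1024 + 512 + 32 + 16 + 4 + 2 in binary powers of 2.
So 5^1590 ≡ 1588 · 830 · 9 · 1588 · 625 · 25 ≡ 1454 (mod 1591).
Since 1454 ≠ 1, base 5 is a Fermat witness: 1591 is composite.

1454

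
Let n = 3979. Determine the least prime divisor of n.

3979 is odd.
Digit sum 28, not divisible by 3.
Ends in 9: not divisible by 5.
7: 3979 = 7·568 + 3
11: 3979 = 11·361 + 8
13: 3979 = 13·306 + 1
17: 3979 = 17·234 + 1
19: 3979 = 19·209 + 8
23: 3979 = 23·173

23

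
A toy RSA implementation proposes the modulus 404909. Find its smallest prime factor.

404909 is odd.
Digit sum 26, not divisible by 3.
Ends in 9: not divisible by 5.
7: 404909 = 7·57844 + 1
11: 404909 = 11·36809 + 10
13: 404909 = 13·31146 + 11
17: 404909 = 17·23818 + 3
19: 404909 = 19·21311

19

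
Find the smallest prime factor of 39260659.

89

39260659 is odd.
Digit sum 40, not divisible by 3.
Ends in 9: not divisible by 5.
7: 39260659 = 7·5608665 + 4
11: 39260659 = 11·3569150 + 9
13: 39260659 = 13·3020050 + 9
17: 39260659 = 17·2309450 + 9
19: 39260659 = 19·2066350 + 9
23: 39260659 = 23·1706985 + 4
29: 39260659 = 29·1353815 + 24
31: 39260659 = 31·1266472 + 27
37: 39260659 = 37·1061098 + 33
41: 39260659 = 41·957577 + 2
43: 39260659 = 43·913038 + 25
47: 39260659 = 47·835333 + 8
53: 39260659 = 53·740767 + 8
59: 39260659 = 59·665434 + 53
61: 39260659 = 61·643617 + 22
67: 39260659 = 67·585979 + 66
71: 39260659 = 71·552967 + 2
73: 39260659 = 73·537817 + 18
79: 39260659 = 79·496970 + 29
83: 39260659 = 83·473019 + 82
89: 39260659 = 89·441131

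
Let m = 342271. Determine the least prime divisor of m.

342271 is odd.
Digit sum 19, not divisible by 3.
Ends in 1: not divisible by 5.
7: 342271 = 7·48895 + 6
11: 342271 = 11·31115 + 6
13: 342271 = 13·26328 + 7
17: 342271 = 17·20133 + 10
19: 342271 = 19·18014 + 5
23: 342271 = 23·14881 + 8
29: 342271 = 29·11802 + 13
31: 342271 = 31·11041

31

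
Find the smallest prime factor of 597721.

19

597721 is odd.
Digit sum 31, not divisible by 3.
Ends in 1: not divisible by 5.
7: 597721 = 7·85388 + 5
11: 597721 = 11·54338 + 3
13: 597721 = 13·45978 + 7
17: 597721 = 17·35160 + 1
19: 597721 = 19·31459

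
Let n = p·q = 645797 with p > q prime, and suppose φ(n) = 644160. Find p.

977

φ(n) = (p−1)(q−1) = n − (p+q) + 1, so p + q = 645797 − 644160 + 1 = 1638.
p and q are the roots of t² − 1638t + 645797 = 0.
Discriminant: 1638² − 4·645797 = 2683044 − 2583188 = 99856; √99856 = 316.
q = (1638 − 316)/2 = 661, p = (1638 + 316)/2 = 977.
Check: 661 · 977 = 645797.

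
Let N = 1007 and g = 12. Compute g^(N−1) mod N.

938

12^1 ≡ 12 (mod 1007)
12^2 ≡ 12^2 = 144 ≡ 144 (mod 1007)
12^4 ≡ 144^2 = 20736 ≡ 596 (mod 1007)
12^8 ≡ 596^2 = 355216 ≡ 752 (mod 1007)
12^16 ≡ 752^2 = 565504 ≡ 577 (mod 1007)
12^32 ≡ 577^2 = 332929 ≡ 619 (mod 1007)
12^64 ≡ 619^2 = 383161 ≡ 501 (mod 1007)
12^128 ≡ 501^2 = 251001 ≡ 258 (mod 1007)
12^256 ≡ 258^2 = 66564 ≡ 102 (mod 1007)
12^512 ≡ 102^2 = 10404 ≡ 334 (mod 1007)
1006 = 512 + 256 + 128 + 64 + 32 + 8 + 4 + 2 in binary powers of 2.
So 12^1006 ≡ 334 · 102 · 258 · 501 · 619 · 752 · 596 · 144 ≡ 938 (mod 1007).
Since 938 ≠ 1, base 12 is a Fermat witness: 1007 is composite.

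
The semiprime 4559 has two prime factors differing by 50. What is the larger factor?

Since p = q + 50, we have 4559 = q(q + 50), so q² + 50q − 4559 = 0.
Discriminant: 50² + 4·4559 = 2500 + 18236 = 20736; √20736 = 144.
q = (−50 + 144)/2 = 47, and p = q + 50 = 97.
Check: 47 · 97 = 4559.

97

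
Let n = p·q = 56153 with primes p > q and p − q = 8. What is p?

Since p = q + 8, we have 56153 = q(q + 8), so q² + 8q − 56153 = 0.
Discriminant: 8² + 4·56153 = 64 + 224612 = 224676; √224676 = 474.
q = (−8 + 474)/2 = 233, and p = q + 8 = 241.
Check: 233 · 241 = 56153.

241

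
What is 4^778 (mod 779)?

674

4^1 ≡ 4 (mod 779)
4^2 ≡ 4^2 = 16 ≡ 16 (mod 779)
4^4 ≡ 16^2 = 256 ≡ 256 (mod 779)
4^8 ≡ 256^2 = 65536 ≡ 100 (mod 779)
4^16 ≡ 100^2 = 10000 ≡ 652 (mod 779)
4^32 ≡ 652^2 = 425104 ≡ 549 (mod 779)
4^64 ≡ 549^2 = 301401 ≡ 707 (mod 779)
4^128 ≡ 707^2 = 499849 ≡ 510 (mod 779)
4^256 ≡ 510^2 = 260100 ≡ 693 (mod 779)
4^512 ≡ 693^2 = 480249 ≡ 385 (mod 779)
778 = 512 + 256 + 8 + 2 in binary powers of 2.
So 4^778 ≡ 385 · 693 · 100 · 16 ≡ 674 (mod 779).
Since 674 ≠ 1, base 4 is a Fermat witness: 779 is composite.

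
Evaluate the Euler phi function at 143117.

129600

Factor: 143117 = 13 · 101 · 109.
φ(143117) = (13−1) · (101−1) · (109−1) = 12 · 100 · 108 = 129600.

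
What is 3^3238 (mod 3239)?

3^1 ≡ 3 (mod 3239)
3^2 ≡ 3^2 = 9 ≡ 9 (mod 3239)
3^4 ≡ 9^2 = 81 ≡ 81 (mod 3239)
3^8 ≡ 81^2 = 6561 ≡ 83 (mod 3239)
3^16 ≡ 83^2 = 6889 ≡ 411 (mod 3239)
3^32 ≡ 411^2 = 168921 ≡ 493 (mod 3239)
3^64 ≡ 493^2 = 243049 ≡ 124 (mod 3239)
3^128 ≡ 124^2 = 15376 ≡ 2420 (mod 3239)
3^256 ≡ 2420^2 = 5856400 ≡ 288 (mod 3239)
3^512 ≡ 288^2 = 82944 ≡ 1969 (mod 3239)
3^1024 ≡ 1969^2 = 3876961 ≡ 3117 (mod 3239)
3^2048 ≡ 3117^2 = 9715689 ≡ 1928 (mod 3239)
3238 = 2048 + 1024 + 128 + 32 + 4 + 2 in binary powers of 2.
So 3^3238 ≡ 1928 · 3117 · 2420 · 493 · 81 · 9 ≡ 155 (mod 3239).
Since 155 ≠ 1, base 3 is a Fermat witness: 3239 is composite.

155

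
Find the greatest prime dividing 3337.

71

3337 = 47 · 71
71 is prime.
So 3337 = 47 · 71; the largest prime factor is 71.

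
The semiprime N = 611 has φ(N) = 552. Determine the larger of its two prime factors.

47

φ(n) = (p−1)(q−1) = n − (p+q) + 1, so p + q = 611 − 552 + 1 = 60.
p and q are the roots of t² − 60t + 611 = 0.
Discriminant: 60² − 4·611 = 3600 − 2444 = 1156; √1156 = 34.
q = (60 − 34)/2 = 13, p = (60 + 34)/2 = 47.
Check: 13 · 47 = 611.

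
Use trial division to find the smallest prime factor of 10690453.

67

10690453 is odd.
Digit sum 28, not divisible by 3.
Ends in 3: not divisible by 5.
7: 10690453 = 7·1527207 + 4
11: 10690453 = 11·971859 + 4
13: 10690453 = 13·822342 + 7
17: 10690453 = 17·628850 + 3
19: 10690453 = 19·562655 + 8
23: 10690453 = 23·464802 + 7
29: 10690453 = 29·368636 + 9
31: 10690453 = 31·344853 + 10
37: 10690453 = 37·288931 + 6
41: 10690453 = 41·260742 + 31
43: 10690453 = 43·248615 + 8
47: 10690453 = 47·227456 + 21
53: 10690453 = 53·201706 + 35
59: 10690453 = 59·181194 + 7
61: 10690453 = 61·175253 + 20
67: 10690453 = 67·159559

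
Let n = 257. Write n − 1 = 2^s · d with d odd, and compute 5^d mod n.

5

257 − 1 = 256 = 2^8 · 1, so d = 1.
5^1 ≡ 5 (mod 257)
1 = 1 in binary powers of 2.
So 5^1 ≡ 5 ≡ 5 (mod 257).
Squaring chain: 5 → 25 → 111 → 242 → 225 → 253 → 16 → 256; reaches −1, so base 5 does not prove 257 composite.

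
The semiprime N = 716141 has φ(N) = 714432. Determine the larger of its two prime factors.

φ(n) = (p−1)(q−1) = n − (p+q) + 1, so p + q = 716141 − 714432 + 1 = 1710.
p and q are the roots of t² − 1710t + 716141 = 0.
Discriminant: 1710² − 4·716141 = 2924100 − 2864564 = 59536; √59536 = 244.
q = (1710 − 244)/2 = 733, p = (1710 + 244)/2 = 977.
Check: 733 · 977 = 716141.

977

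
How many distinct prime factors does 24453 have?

24453 = 3^2 · 2717
2717 = 11 · 247
247 = 13 · 19
24453 = 3^2 · 11 · 13 · 19, which has 4 distinct prime factors.

4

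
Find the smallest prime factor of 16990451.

16990451 is odd.
Digit sum 35, not divisible by 3.
Ends in 1: not divisible by 5.
7: 16990451 = 7·2427207 + 2
11: 16990451 = 11·1544586 + 5
13: 16990451 = 13·1306957 + 10
17: 16990451 = 17·999438 + 5
19: 16990451 = 19·894234 + 5
23: 16990451 = 23·738715 + 6
29: 16990451 = 29·585877 + 18
31: 16990451 = 31·548079 + 2
37: 16990451 = 37·459201 + 14
41: 16990451 = 41·414401 + 10
43: 16990451 = 43·395126 + 33
47: 16990451 = 47·361498 + 45
53: 16990451 = 53·320574 + 29
59: 16990451 = 59·287973 + 44
61: 16990451 = 61·278531 + 60
67: 16990451 = 67·253588 + 55
71: 16990451 = 71·239302 + 9
73: 16990451 = 73·232745 + 66
79: 16990451 = 79·215069

79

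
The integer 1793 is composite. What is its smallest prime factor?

1793 is odd.
Digit sum 20, not divisible by 3.
Ends in 3: not divisible by 5.
7: 1793 = 7·256 + 1
11: 1793 = 11·163

11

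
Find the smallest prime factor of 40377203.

71

40377203 is odd.
Digit sum 26, not divisible by 3.
Ends in 3: not divisible by 5.
7: 40377203 = 7·5768171 + 6
11: 40377203 = 11·3670654 + 9
13: 40377203 = 13·3105938 + 9
17: 40377203 = 17·2375129 + 10
19: 40377203 = 19·2125115 + 18
23: 40377203 = 23·1755530 + 13
29: 40377203 = 29·1392317 + 10
31: 40377203 = 31·1302490 + 13
37: 40377203 = 37·1091275 + 28
41: 40377203 = 41·984809 + 34
43: 40377203 = 43·939004 + 31
47: 40377203 = 47·859089 + 20
53: 40377203 = 53·761834 + 1
59: 40377203 = 59·684359 + 22
61: 40377203 = 61·661921 + 22
67: 40377203 = 67·602644 + 55
71: 40377203 = 71·568693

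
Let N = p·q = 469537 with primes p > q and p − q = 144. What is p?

761

Since p = q + 144, we have 469537 = q(q + 144), so q² + 144q − 469537 = 0.
Discriminant: 144² + 4·469537 = 20736 + 1878148 = 1898884; √1898884 = 1378.
q = (−144 + 1378)/2 = 617, and p = q + 144 = 761.
Check: 617 · 761 = 469537.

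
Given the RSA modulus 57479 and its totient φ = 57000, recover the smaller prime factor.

229

φ(n) = (p−1)(q−1) = n − (p+q) + 1, so p + q = 57479 − 57000 + 1 = 480.
p and q are the roots of t² − 480t + 57479 = 0.
Discriminant: 480² − 4·57479 = 230400 − 229916 = 484; √484 = 22.
q = (480 − 22)/2 = 229, p = (480 + 22)/2 = 251.
Check: 229 · 251 = 57479.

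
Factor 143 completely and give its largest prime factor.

13

143 = 11 · 13
13 is prime.
So 143 = 11 · 13; the largest prime factor is 13.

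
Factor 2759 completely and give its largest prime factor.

2759 = 31 · 89
89 is prime.
So 2759 = 31 · 89; the largest prime factor is 89.

89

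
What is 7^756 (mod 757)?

7^1 ≡ 7 (mod 757)
7^2 ≡ 7^2 = 49 ≡ 49 (mod 757)
7^4 ≡ 49^2 = 2401 ≡ 130 (mod 757)
7^8 ≡ 130^2 = 16900 ≡ 246 (mod 757)
7^16 ≡ 246^2 = 60516 ≡ 713 (mod 757)
7^32 ≡ 713^2 = 508369 ≡ 422 (mod 757)
7^64 ≡ 422^2 = 178084 ≡ 189 (mod 757)
7^128 ≡ 189^2 = 35721 ≡ 142 (mod 757)
7^256 ≡ 142^2 = 20164 ≡ 482 (mod 757)
7^512 ≡ 482^2 = 232324 ≡ 682 (mod 757)
756 = 512 + 128 + 64 + 32 + 16 + 4 in binary powers of 2.
So 7^756 ≡ 682 · 142 · 189 · 422 · 713 · 130 ≡ 1 (mod 757).
Since the result is 1, base 7 gives no evidence that 757 is composite.

1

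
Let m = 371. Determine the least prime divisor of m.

7

371 is odd.
Digit sum 11, not divisible by 3.
Ends in 1: not divisible by 5.
7: 371 = 7·53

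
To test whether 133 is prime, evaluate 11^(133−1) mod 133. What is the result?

11^1 ≡ 11 (mod 133)
11^2 ≡ 11^2 = 121 ≡ 121 (mod 133)
11^4 ≡ 121^2 = 14641 ≡ 11 (mod 133)
11^8 ≡ 11^2 = 121 ≡ 121 (mod 133)
11^16 ≡ 121^2 = 14641 ≡ 11 (mod 133)
11^32 ≡ 11^2 = 121 ≡ 121 (mod 133)
11^64 ≡ 121^2 = 14641 ≡ 11 (mod 133)
11^128 ≡ 11^2 = 121 ≡ 121 (mod 133)
132 = 128 + 4 in binary powers of 2.
So 11^132 ≡ 121 · 11 ≡ 1 (mod 133).
Since the result is 1, base 11 gives no evidence that 133 is composite.

1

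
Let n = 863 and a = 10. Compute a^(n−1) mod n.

1

10^1 ≡ 10 (mod 863)
10^2 ≡ 10^2 = 100 ≡ 100 (mod 863)
10^4 ≡ 100^2 = 10000 ≡ 507 (mod 863)
10^8 ≡ 507^2 = 257049 ≡ 738 (mod 863)
10^16 ≡ 738^2 = 544644 ≡ 91 (mod 863)
10^32 ≡ 91^2 = 8281 ≡ 514 (mod 863)
10^64 ≡ 514^2 = 264196 ≡ 118 (mod 863)
10^128 ≡ 118^2 = 13924 ≡ 116 (mod 863)
10^256 ≡ 116^2 = 13456 ≡ 511 (mod 863)
10^512 ≡ 511^2 = 261121 ≡ 495 (mod 863)
862 = 512 + 256 + 64 + 16 + 8 + 4 + 2 in binary powers of 2.
So 10^862 ≡ 495 · 511 · 118 · 91 · 738 · 507 · 100 ≡ 1 (mod 863).
Since the result is 1, base 10 gives no evidence that 863 is composite.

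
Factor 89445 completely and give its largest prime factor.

89445 = 3 · 29815
29815 = 5 · 5963
5963 = 67 · 89
89 is prime.
So 89445 = 3 · 5 · 67 · 89; the largest prime factor is 89.

89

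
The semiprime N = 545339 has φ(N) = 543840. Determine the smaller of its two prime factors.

φ(n) = (p−1)(q−1) = n − (p+q) + 1, so p + q = 545339 − 543840 + 1 = 1500.
p and q are the roots of t² − 1500t + 545339 = 0.
Discriminant: 1500² − 4·545339 = 2250000 − 2181356 = 68644; √68644 = 262.
q = (1500 − 262)/2 = 619, p = (1500 + 262)/2 = 881.
Check: 619 · 881 = 545339.

619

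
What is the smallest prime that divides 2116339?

2116339 is odd.
Digit sum 25, not divisible by 3.
Ends in 9: not divisible by 5.
7: 2116339 = 7·302334 + 1
11: 2116339 = 11·192394 + 5
13: 2116339 = 13·162795 + 4
17: 2116339 = 17·124490 + 9
19: 2116339 = 19·111386 + 5
23: 2116339 = 23·92014 + 17
29: 2116339 = 29·72977 + 6
31: 2116339 = 31·68269

31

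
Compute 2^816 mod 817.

2^1 ≡ 2 (mod 817)
2^2 ≡ 2^2 = 4 ≡ 4 (mod 817)
2^4 ≡ 4^2 = 16 ≡ 16 (mod 817)
2^8 ≡ 16^2 = 256 ≡ 256 (mod 817)
2^16 ≡ 256^2 = 65536 ≡ 176 (mod 817)
2^32 ≡ 176^2 = 30976 ≡ 747 (mod 817)
2^64 ≡ 747^2 = 558009 ≡ 815 (mod 817)
2^128 ≡ 815^2 = 664225 ≡ 4 (mod 817)
2^256 ≡ 4^2 = 16 ≡ 16 (mod 817)
2^512 ≡ 16^2 = 256 ≡ 256 (mod 817)
816 = 512 + 256 + 32 + 16 in binary powers of 2.
So 2^816 ≡ 256 · 16 · 747 · 176 ≡ 102 (mod 817).
Since 102 ≠ 1, base 2 is a Fermat witness: 817 is composite.

102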